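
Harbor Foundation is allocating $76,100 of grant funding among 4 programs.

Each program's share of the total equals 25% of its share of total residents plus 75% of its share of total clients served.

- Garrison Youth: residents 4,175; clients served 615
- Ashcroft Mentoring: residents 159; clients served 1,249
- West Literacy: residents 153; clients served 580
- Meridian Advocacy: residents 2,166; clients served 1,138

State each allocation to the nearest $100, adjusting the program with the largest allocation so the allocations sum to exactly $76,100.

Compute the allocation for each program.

Garrison Youth: $21,700 · Ashcroft Mentoring: $20,400 · West Literacy: $9,700 · Meridian Advocacy: $24,300

Residents total 6,653; clients served total 3,582.
Composite weights (25% residents + 75% clients served): Garrison Youth 0.2857; Ashcroft Mentoring 0.2675; West Literacy 0.1272; Meridian Advocacy 0.3197.
Raw shares: Garrison Youth 21,738.19; Ashcroft Mentoring 20,356.04; West Literacy 9,679.15; Meridian Advocacy 24,326.63.
After rounding ($100): Garrison Youth $21,700; Ashcroft Mentoring $20,400; West Literacy $9,700; Meridian Advocacy $24,300. Sum = $76,100.
No rounding difference to absorb.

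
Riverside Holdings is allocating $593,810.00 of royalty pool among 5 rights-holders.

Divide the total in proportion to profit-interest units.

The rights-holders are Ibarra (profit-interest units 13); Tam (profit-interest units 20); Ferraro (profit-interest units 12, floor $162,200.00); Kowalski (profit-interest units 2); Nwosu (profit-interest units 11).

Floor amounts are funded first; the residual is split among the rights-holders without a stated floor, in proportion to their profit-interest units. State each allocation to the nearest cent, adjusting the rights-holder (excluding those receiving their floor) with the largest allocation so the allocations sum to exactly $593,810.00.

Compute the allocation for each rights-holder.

Fund the minimums — Ferraro $162,200.00. Balance $431,610.00.
Balance split over remaining profit-interest units 46: Ibarra 121,976.7391 → $121,976.74; Tam 187,656.5217 → $187,656.52; Kowalski 18,765.6522 → $18,765.65; Nwosu 103,211.0870 → $103,211.09.

Ibarra: $121,976.74 | Tam: $187,656.52 | Ferraro: $162,200.00 | Kowalski: $18,765.65 | Nwosu: $103,211.09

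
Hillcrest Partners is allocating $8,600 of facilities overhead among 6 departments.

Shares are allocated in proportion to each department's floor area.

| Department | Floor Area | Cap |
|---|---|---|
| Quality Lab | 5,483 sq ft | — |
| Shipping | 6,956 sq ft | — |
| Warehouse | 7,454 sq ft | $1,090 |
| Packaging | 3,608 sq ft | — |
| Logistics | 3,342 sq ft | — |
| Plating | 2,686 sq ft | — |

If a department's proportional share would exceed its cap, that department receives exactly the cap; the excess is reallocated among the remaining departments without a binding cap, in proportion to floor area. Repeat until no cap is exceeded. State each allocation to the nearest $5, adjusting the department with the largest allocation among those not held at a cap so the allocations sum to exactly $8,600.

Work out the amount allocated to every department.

Combined floor area = 29,529.
Pro-rata shares before constraints: Quality Lab 1,596.86; Shipping 2,025.86; Warehouse 2,170.90; Packaging 1,050.79; Logistics 973.32; Plating 782.27.
Held at cap: Warehouse ($1,090); balance $7,510 reallocated over remaining floor area 22,075.
Redistributed shares: Quality Lab 1,865.34 → $1,865; Shipping 2,366.46 → $2,365; Packaging 1,227.46 → $1,225; Logistics 1,136.96 → $1,135; Plating 913.79 → $915.
Rounding difference +$5 applied to Shipping → $2,370.

Quality Lab: $1,865 · Shipping: $2,370 · Warehouse: $1,090 · Packaging: $1,225 · Logistics: $1,135 · Plating: $915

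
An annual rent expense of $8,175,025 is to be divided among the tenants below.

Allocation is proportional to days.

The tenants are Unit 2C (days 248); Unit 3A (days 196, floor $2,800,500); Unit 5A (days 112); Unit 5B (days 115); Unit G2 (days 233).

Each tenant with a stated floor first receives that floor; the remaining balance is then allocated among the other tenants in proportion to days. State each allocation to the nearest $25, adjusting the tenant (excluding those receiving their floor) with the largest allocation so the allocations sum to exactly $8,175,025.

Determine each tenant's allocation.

Guaranteed amounts: Unit 3A $2,800,500. Remaining pool $5,374,525.
Remaining pool split over remaining days 708: Unit 2C 1,882,601.98 → $1,882,600; Unit 5A 850,207.34 → $850,200; Unit 5B 872,980.76 → $872,975; Unit G2 1,768,734.92 → $1,768,725.
Rounding difference +$25 applied to Unit 2C → $1,882,625.

Unit 2C: $1,882,625; Unit 3A: $2,800,500; Unit 5A: $850,200; Unit 5B: $872,975; Unit G2: $1,768,725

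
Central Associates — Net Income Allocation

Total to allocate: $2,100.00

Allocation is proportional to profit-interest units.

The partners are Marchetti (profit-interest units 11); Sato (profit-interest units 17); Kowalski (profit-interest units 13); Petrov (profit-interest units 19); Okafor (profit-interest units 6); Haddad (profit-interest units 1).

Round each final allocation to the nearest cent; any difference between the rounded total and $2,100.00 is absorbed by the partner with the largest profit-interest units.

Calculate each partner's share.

Marchetti: $344.78; Sato: $532.84; Kowalski: $407.46; Petrov: $595.52; Okafor: $188.06; Haddad: $31.34

Combined profit-interest units = 11 + 17 + 13 + 19 + 6 + 1 = 67.
Pro-rata amounts: Marchetti 344.7761; Sato 532.8358; Kowalski 407.4627; Petrov 595.5224; Okafor 188.0597; Haddad 31.3433.
After rounding (cent): Marchetti $344.78; Sato $532.84; Kowalski $407.46; Petrov $595.52; Okafor $188.06; Haddad $31.34. Sum = $2,100.00.
Sum already equals the total — no adjustment.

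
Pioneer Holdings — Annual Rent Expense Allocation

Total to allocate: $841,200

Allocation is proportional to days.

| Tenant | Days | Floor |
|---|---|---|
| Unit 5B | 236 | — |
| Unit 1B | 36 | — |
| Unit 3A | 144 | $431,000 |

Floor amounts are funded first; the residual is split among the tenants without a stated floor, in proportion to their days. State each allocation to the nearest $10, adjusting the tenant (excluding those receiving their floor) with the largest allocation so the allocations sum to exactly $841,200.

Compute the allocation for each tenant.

Unit 5B: $355,910; Unit 1B: $54,290; Unit 3A: $431,000

Guaranteed amounts: Unit 3A $431,000. Residual $410,200.
Residual split over remaining days 272: Unit 5B 355,908.82 → $355,910; Unit 1B 54,291.18 → $54,290.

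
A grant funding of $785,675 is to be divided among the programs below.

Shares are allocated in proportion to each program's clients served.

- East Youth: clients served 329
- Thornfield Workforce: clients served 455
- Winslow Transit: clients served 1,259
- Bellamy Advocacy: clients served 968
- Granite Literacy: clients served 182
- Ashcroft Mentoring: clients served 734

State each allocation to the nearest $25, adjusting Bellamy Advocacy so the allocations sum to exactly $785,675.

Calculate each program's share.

East Youth: $65,825 · Thornfield Workforce: $91,025 · Winslow Transit: $251,900 · Bellamy Advocacy: $193,650 · Granite Literacy: $36,425 · Ashcroft Mentoring: $146,850

Combined clients served = 3,927.
Raw shares: East Youth 329/3,927 × $785,675 = 65,823.04; Thornfield Workforce 455/3,927 × $785,675 = 91,031.86; Winslow Transit 1,259/3,927 × $785,675 = 251,888.17; Bellamy Advocacy 968/3,927 × $785,675 = 193,667.79; Granite Literacy 182/3,927 × $785,675 = 36,412.75; Ashcroft Mentoring 734/3,927 × $785,675 = 146,851.40.
Rounded to nearest $25: East Youth $65,825; Thornfield Workforce $91,025; Winslow Transit $251,900; Bellamy Advocacy $193,675; Granite Literacy $36,425; Ashcroft Mentoring $146,850. Sum = $785,700.
Difference $785,675 − $785,700 = −$25 applied to Bellamy Advocacy: Bellamy Advocacy becomes $193,650.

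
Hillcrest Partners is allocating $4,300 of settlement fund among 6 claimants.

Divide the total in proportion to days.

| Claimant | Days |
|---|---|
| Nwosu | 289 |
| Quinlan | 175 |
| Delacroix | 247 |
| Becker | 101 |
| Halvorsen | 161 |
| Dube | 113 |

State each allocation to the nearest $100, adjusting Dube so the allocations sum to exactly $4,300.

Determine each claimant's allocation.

Nwosu: $1,100; Quinlan: $700; Delacroix: $1,000; Becker: $400; Halvorsen: $600; Dube: $500

Sum of days: 1,086.
Unrounded shares: Nwosu 289/1,086 × $4,300 = 1,144.29; Quinlan 175/1,086 × $4,300 = 692.91; Delacroix 247/1,086 × $4,300 = 977.99; Becker 101/1,086 × $4,300 = 399.91; Halvorsen 161/1,086 × $4,300 = 637.48; Dube 113/1,086 × $4,300 = 447.42.
At nearest $100: Nwosu $1,100; Quinlan $700; Delacroix $1,000; Becker $400; Halvorsen $600; Dube $400. Sum = $4,200.
Difference $4,300 − $4,200 = +$100 applied to Dube: Dube becomes $500.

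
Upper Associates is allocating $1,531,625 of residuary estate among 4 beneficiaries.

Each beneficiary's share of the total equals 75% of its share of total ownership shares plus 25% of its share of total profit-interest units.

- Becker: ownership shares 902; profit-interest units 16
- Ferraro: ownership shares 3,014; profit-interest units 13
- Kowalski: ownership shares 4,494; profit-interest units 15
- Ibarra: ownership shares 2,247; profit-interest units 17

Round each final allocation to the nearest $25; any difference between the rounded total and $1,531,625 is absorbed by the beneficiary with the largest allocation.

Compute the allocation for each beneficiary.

Totals — ownership shares 10,657, profit-interest units 61.
Combined weights (75% ownership shares + 25% profit-interest units): Becker 0.1291; Ferraro 0.2654; Kowalski 0.3777; Ibarra 0.2278.
Raw shares: Becker 197,661.07; Ferraro 406,482.23; Kowalski 578,565.84; Ibarra 348,915.86.
At nearest $25: Becker $197,650; Ferraro $406,475; Kowalski $578,575; Ibarra $348,925. Sum = $1,531,625.
No rounding difference to absorb.

Becker: $197,650; Ferraro: $406,475; Kowalski: $578,575; Ibarra: $348,925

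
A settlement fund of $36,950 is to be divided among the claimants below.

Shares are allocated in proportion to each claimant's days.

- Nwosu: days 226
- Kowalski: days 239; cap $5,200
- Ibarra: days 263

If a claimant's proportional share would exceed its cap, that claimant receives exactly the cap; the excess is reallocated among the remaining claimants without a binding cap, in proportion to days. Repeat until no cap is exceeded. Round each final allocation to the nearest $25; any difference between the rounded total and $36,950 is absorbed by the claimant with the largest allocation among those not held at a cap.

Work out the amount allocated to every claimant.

Nwosu: $14,675 · Kowalski: $5,200 · Ibarra: $17,075

Sum of days: 728.
Proportional shares (ignoring caps): Nwosu 11,470.74; Kowalski 12,130.56; Ibarra 13,348.70.
Cap binds for Kowalski ($5,200); residual $31,750 reallocated over remaining days 489.
Redistributed shares: Nwosu 14,673.82 → $14,675; Ibarra 17,076.18 → $17,075.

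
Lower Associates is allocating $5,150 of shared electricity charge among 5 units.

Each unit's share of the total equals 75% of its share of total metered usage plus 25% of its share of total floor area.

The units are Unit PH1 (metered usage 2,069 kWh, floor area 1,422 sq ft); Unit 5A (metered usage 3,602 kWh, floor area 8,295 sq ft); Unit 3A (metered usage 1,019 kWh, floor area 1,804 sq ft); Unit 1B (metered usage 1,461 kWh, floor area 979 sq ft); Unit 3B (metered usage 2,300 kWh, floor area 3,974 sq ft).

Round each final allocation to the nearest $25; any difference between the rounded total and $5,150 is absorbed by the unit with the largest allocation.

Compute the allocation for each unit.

Metered usage total 10,451; floor area total 16,474.
Blended shares (75% metered usage + 25% floor area): Unit PH1 0.1701; Unit 5A 0.3844; Unit 3A 0.1005; Unit 1B 0.1197; Unit 3B 0.2254.
Raw shares: Unit PH1 875.80; Unit 5A 1,979.52; Unit 3A 517.59; Unit 1B 616.47; Unit 3B 1,160.62.
At nearest $25: Unit PH1 $875; Unit 5A $1,975; Unit 3A $525; Unit 1B $625; Unit 3B $1,150. Sum = $5,150.
Sum already equals the total — no adjustment.

Unit PH1: $875; Unit 5A: $1,975; Unit 3A: $525; Unit 1B: $625; Unit 3B: $1,150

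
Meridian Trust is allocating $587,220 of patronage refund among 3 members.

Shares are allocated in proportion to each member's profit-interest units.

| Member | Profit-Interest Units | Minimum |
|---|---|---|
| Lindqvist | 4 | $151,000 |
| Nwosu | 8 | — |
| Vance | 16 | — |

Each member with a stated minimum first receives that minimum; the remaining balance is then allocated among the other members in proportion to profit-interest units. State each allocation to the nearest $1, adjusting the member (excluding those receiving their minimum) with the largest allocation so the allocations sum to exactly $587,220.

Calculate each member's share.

Fund the minimums — Lindqvist $151,000. Balance $436,220.
Balance split over remaining profit-interest units 24: Nwosu 145,406.67 → $145,407; Vance 290,813.33 → $290,813.

Lindqvist: $151,000; Nwosu: $145,407; Vance: $290,813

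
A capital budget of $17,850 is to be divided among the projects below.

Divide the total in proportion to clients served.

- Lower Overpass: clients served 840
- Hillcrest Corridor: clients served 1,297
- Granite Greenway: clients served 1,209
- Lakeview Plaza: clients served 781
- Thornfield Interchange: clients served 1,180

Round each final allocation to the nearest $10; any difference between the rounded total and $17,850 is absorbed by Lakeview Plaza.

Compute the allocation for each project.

Lower Overpass: $2,830; Hillcrest Corridor: $4,360; Granite Greenway: $4,070; Lakeview Plaza: $2,620; Thornfield Interchange: $3,970

Sum of clients served: 5,307.
Proportional shares: Lower Overpass 840/5,307 × $17,850 = 2,825.33; Hillcrest Corridor 1,297/5,307 × $17,850 = 4,362.44; Granite Greenway 1,209/5,307 × $17,850 = 4,066.45; Lakeview Plaza 781/5,307 × $17,850 = 2,626.88; Thornfield Interchange 1,180/5,307 × $17,850 = 3,968.91.
Rounded to nearest $10: Lower Overpass $2,830; Hillcrest Corridor $4,360; Granite Greenway $4,070; Lakeview Plaza $2,630; Thornfield Interchange $3,970. Sum = $17,860.
Difference $17,850 − $17,860 = −$10 applied to Lakeview Plaza: Lakeview Plaza becomes $2,620.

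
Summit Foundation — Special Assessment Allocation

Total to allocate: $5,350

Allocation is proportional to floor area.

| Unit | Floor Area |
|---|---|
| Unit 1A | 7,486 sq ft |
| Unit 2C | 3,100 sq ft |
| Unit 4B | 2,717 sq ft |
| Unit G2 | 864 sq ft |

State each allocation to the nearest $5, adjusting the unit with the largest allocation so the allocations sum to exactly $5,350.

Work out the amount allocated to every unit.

Combined floor area = 14,167.
Unrounded shares: Unit 1A 7,486/14,167 × $5,350 = 2,827.00; Unit 2C 3,100/14,167 × $5,350 = 1,170.68; Unit 4B 2,717/14,167 × $5,350 = 1,026.04; Unit G2 864/14,167 × $5,350 = 326.28.
Rounded to nearest $5: Unit 1A $2,825; Unit 2C $1,170; Unit 4B $1,025; Unit G2 $325. Sum = $5,345.
Difference $5,350 − $5,345 = +$5 applied to largest allocation (Unit 1A): Unit 1A becomes $2,830.

Unit 1A: $2,830; Unit 2C: $1,170; Unit 4B: $1,025; Unit G2: $325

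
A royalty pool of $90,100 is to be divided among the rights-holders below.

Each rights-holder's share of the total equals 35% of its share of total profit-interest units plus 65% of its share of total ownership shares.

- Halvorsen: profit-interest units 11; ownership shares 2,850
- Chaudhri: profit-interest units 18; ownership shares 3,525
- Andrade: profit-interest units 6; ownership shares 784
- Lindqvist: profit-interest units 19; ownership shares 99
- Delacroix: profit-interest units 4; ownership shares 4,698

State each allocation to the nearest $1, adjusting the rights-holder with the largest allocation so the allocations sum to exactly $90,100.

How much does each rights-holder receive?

Halvorsen: $19,941; Chaudhri: $27,054; Andrade: $7,103; Lindqvist: $10,815; Delacroix: $25,187

Profit-interest units total 58; ownership shares total 11,956.
Combined weights (35% profit-interest units + 65% ownership shares): Halvorsen 0.2213; Chaudhri 0.3003; Andrade 0.0788; Lindqvist 0.1200; Delacroix 0.2795.
Raw shares: Halvorsen 19,941.15; Chaudhri 27,053.504; Andrade 7,102.57; Lindqvist 10,815.37; Delacroix 25,187.40.
Rounded to nearest $1: Halvorsen $19,941; Chaudhri $27,054; Andrade $7,103; Lindqvist $10,815; Delacroix $25,187. Sum = $90,100.
Rounded total matches; no reconciliation needed.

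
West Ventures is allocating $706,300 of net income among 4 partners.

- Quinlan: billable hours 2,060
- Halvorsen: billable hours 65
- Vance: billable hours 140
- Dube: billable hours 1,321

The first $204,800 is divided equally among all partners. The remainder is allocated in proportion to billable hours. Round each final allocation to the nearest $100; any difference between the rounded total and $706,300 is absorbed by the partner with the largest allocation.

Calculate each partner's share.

Quinlan: $339,300 | Halvorsen: $60,300 | Vance: $70,800 | Dube: $235,900

First tranche $204,800 split equally: $51,200 each.
Remainder $501,500 by billable hours (total 3,586): Quinlan 288,089.79 → $288,100; Halvorsen 9,090.21 → $9,100; Vance 19,578.92 → $19,600; Dube 184,741.08 → $184,700.
Totals: Quinlan $51,200 + $288,100 = $339,300; Halvorsen $51,200 + $9,100 = $60,300; Vance $51,200 + $19,600 = $70,800; Dube $51,200 + $184,700 = $235,900.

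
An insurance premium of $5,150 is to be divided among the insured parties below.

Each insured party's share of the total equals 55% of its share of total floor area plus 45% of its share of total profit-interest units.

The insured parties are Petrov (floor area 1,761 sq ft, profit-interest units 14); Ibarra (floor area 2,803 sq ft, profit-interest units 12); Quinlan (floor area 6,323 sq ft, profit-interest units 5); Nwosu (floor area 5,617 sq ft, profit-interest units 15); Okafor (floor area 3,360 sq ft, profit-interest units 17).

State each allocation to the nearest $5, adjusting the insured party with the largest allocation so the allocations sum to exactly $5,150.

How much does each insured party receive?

Totals — floor area 19,864, profit-interest units 63.
Composite weights (55% floor area + 45% profit-interest units): Petrov 0.1488; Ibarra 0.1633; Quinlan 0.2108; Nwosu 0.2627; Okafor 0.2145.
Pro-rata amounts: Petrov 766.11; Ibarra 841.12; Quinlan 1,085.55; Nwosu 1,352.74; Okafor 1,104.48.
After rounding ($5): Petrov $765; Ibarra $840; Quinlan $1,085; Nwosu $1,355; Okafor $1,105. Sum = $5,150.
No rounding difference to absorb.

Petrov: $765 | Ibarra: $840 | Quinlan: $1,085 | Nwosu: $1,355 | Okafor: $1,105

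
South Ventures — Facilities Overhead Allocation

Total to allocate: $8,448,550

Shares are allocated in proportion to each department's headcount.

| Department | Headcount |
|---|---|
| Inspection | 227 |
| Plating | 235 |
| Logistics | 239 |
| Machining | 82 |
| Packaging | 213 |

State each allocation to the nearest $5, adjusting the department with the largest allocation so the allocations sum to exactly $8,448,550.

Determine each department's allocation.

Combined headcount = 996.
Proportional shares: Inspection 227/996 × $8,448,550 = 1,925,522.94; Plating 235/996 × $8,448,550 = 1,993,382.78; Logistics 239/996 × $8,448,550 = 2,027,312.70; Machining 82/996 × $8,448,550 = 695,563.35; Packaging 213/996 × $8,448,550 = 1,806,768.22.
Rounded to nearest $5: Inspection $1,925,525; Plating $1,993,385; Logistics $2,027,315; Machining $695,565; Packaging $1,806,770. Sum = $8,448,560.
Difference $8,448,550 − $8,448,560 = −$10 applied to largest allocation (Logistics): Logistics becomes $2,027,305.

Inspection: $1,925,525; Plating: $1,993,385; Logistics: $2,027,305; Machining: $695,565; Packaging: $1,806,770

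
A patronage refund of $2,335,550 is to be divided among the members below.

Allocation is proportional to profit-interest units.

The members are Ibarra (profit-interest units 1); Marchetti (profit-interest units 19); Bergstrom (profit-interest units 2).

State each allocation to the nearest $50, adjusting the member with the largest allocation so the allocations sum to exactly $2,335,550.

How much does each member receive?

Sum of profit-interest units: 22.
Proportional shares: Ibarra 1/22 × $2,335,550 = 106,161.36; Marchetti 19/22 × $2,335,550 = 2,017,065.91; Bergstrom 2/22 × $2,335,550 = 212,322.73.
At nearest $50: Ibarra $106,150; Marchetti $2,017,050; Bergstrom $212,300. Sum = $2,335,500.
Difference $2,335,550 − $2,335,500 = +$50 applied to largest allocation (Marchetti): Marchetti becomes $2,017,100.

Ibarra: $106,150 | Marchetti: $2,017,100 | Bergstrom: $212,300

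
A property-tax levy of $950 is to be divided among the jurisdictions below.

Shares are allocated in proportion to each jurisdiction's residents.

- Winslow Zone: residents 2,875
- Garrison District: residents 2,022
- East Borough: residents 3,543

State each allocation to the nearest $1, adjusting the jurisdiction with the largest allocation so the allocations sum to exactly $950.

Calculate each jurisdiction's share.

Winslow Zone: $324 | Garrison District: $228 | East Borough: $398

Residents total: 8,440.
Unrounded shares: Winslow Zone 2,875/8,440 × $950 = 323.61; Garrison District 2,022/8,440 × $950 = 227.59; East Borough 3,543/8,440 × $950 = 398.80.
After rounding ($1): Winslow Zone $324; Garrison District $228; East Borough $399. Sum = $951.
Difference $950 − $951 = −$1 applied to largest allocation (East Borough): East Borough becomes $398.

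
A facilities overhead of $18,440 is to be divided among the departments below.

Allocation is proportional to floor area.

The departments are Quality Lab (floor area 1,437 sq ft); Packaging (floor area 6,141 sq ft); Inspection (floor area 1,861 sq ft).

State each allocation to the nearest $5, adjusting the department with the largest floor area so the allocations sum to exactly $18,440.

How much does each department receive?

Quality Lab: $2,805 · Packaging: $12,000 · Inspection: $3,635

Floor area total: 9,439.
Unrounded shares: Quality Lab 1,437/9,439 × $18,440 = 2,807.32; Packaging 6,141/9,439 × $18,440 = 11,997.04; Inspection 1,861/9,439 × $18,440 = 3,635.64.
After rounding ($5): Quality Lab $2,805; Packaging $11,995; Inspection $3,635. Sum = $18,435.
Difference $18,440 − $18,435 = +$5 applied to largest floor area (Packaging): Packaging becomes $12,000.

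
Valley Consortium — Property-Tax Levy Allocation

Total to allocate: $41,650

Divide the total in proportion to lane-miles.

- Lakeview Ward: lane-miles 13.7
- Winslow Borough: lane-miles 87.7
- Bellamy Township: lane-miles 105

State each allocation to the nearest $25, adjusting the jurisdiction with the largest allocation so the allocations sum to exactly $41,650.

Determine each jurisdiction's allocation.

Lakeview Ward: $2,775 · Winslow Borough: $17,700 · Bellamy Township: $21,175

Lane-miles total: 206.4.
Unrounded shares: Lakeview Ward 13.7/206.4 × $41,650 = 2,764.56; Winslow Borough 87.7/206.4 × $41,650 = 17,697.21; Bellamy Township 105/206.4 × $41,650 = 21,188.23.
At nearest $25: Lakeview Ward $2,775; Winslow Borough $17,700; Bellamy Township $21,200. Sum = $41,675.
Difference $41,650 − $41,675 = −$25 applied to largest allocation (Bellamy Township): Bellamy Township becomes $21,175.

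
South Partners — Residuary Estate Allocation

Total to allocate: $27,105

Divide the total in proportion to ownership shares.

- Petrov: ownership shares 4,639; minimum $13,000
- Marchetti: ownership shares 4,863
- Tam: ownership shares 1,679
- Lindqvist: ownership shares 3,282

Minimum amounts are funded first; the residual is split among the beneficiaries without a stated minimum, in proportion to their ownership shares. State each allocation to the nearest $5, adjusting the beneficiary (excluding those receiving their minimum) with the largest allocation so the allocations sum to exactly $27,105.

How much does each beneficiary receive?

Petrov: $13,000; Marchetti: $6,985; Tam: $2,410; Lindqvist: $4,710

Guaranteed amounts: Petrov $13,000. Residual $14,105.
Residual split over remaining ownership shares 9,824: Marchetti 6,982.15 → $6,980; Tam 2,410.66 → $2,410; Lindqvist 4,712.20 → $4,710.
Rounding difference +$5 applied to Marchetti → $6,985.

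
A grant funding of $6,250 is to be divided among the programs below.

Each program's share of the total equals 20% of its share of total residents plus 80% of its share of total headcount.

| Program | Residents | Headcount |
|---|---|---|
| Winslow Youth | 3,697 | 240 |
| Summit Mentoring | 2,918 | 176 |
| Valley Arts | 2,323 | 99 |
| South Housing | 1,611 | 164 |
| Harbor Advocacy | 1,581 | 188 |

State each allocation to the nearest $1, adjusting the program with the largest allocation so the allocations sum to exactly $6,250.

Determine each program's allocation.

Winslow Youth: $1,765; Summit Mentoring: $1,316; Valley Arts: $810; South Housing: $1,112; Harbor Advocacy: $1,247

Totals — residents 12,130, headcount 867.
Composite weights (20% residents + 80% headcount): Winslow Youth 0.2824; Summit Mentoring 0.2105; Valley Arts 0.1297; South Housing 0.1779; Harbor Advocacy 0.1995.
Unrounded shares: Winslow Youth 1,765.06; Summit Mentoring 1,315.69; Valley Arts 810.32; South Housing 1,111.80; Harbor Advocacy 1,247.12.
Rounded to nearest $1: Winslow Youth $1,765; Summit Mentoring $1,316; Valley Arts $810; South Housing $1,112; Harbor Advocacy $1,247. Sum = $6,250.
Rounded total matches; no reconciliation needed.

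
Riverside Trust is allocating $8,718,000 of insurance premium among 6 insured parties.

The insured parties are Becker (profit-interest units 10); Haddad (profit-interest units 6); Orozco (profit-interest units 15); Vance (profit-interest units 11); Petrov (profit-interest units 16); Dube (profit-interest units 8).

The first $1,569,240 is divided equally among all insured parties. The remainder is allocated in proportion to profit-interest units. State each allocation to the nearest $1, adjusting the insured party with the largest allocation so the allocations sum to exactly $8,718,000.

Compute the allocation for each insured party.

Becker: $1,344,685 | Haddad: $911,427 | Orozco: $1,886,258 | Vance: $1,453,000 | Petrov: $1,994,574 | Dube: $1,128,056

$1,569,240 shared equally gives $261,540 per insured party.
Remainder $7,148,760 by profit-interest units (total 66): Becker 1,083,145.45 → $1,083,145; Haddad 649,887.27 → $649,887; Orozco 1,624,718.18 → $1,624,718; Vance 1,191,460.00 → $1,191,460; Petrov 1,733,032.73 → $1,733,033; Dube 866,516.36 → $866,516.
Rounding difference +$1 on remainder applied to Petrov.
Totals: Becker $261,540 + $1,083,145 = $1,344,685; Haddad $261,540 + $649,887 = $911,427; Orozco $261,540 + $1,624,718 = $1,886,258; Vance $261,540 + $1,191,460 = $1,453,000; Petrov $261,540 + $1,733,034 = $1,994,574; Dube $261,540 + $866,516 = $1,128,056.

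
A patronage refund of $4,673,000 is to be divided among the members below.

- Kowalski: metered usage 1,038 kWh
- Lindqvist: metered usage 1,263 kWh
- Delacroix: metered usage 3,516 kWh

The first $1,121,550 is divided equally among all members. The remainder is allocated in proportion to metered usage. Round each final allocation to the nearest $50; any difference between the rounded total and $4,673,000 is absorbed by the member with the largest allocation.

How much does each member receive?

$1,121,550 shared equally gives $373,850 per member.
Remainder $3,551,450 by metered usage (total 5,817): Kowalski 633,729.60 → $633,750; Lindqvist 771,098.74 → $771,100; Delacroix 2,146,621.66 → $2,146,600.
Totals: Kowalski $373,850 + $633,750 = $1,007,600; Lindqvist $373,850 + $771,100 = $1,144,950; Delacroix $373,850 + $2,146,600 = $2,520,450.

Kowalski: $1,007,600 | Lindqvist: $1,144,950 | Delacroix: $2,520,450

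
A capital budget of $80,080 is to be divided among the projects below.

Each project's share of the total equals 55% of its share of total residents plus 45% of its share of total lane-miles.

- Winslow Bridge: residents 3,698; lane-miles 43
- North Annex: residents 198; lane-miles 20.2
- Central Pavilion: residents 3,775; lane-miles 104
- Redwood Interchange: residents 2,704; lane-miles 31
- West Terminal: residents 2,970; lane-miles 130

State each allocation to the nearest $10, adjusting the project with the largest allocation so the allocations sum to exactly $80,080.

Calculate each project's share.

Winslow Bridge: $16,930; North Annex: $2,870; Central Pavilion: $23,880; Redwood Interchange: $12,330; West Terminal: $24,070

Totals — residents 13,345, lane-miles 328.2.
Combined weights (55% residents + 45% lane-miles): Winslow Bridge 0.2114; North Annex 0.0359; Central Pavilion 0.2982; Redwood Interchange 0.1539; West Terminal 0.3007.
Proportional shares: Winslow Bridge 16,926.28; North Annex 2,871.42; Central Pavilion 23,878.14; Redwood Interchange 12,328.08; West Terminal 24,076.08.
At nearest $10: Winslow Bridge $16,930; North Annex $2,870; Central Pavilion $23,880; Redwood Interchange $12,330; West Terminal $24,080. Sum = $80,090.
Difference $80,080 − $80,090 = −$10 applied to largest allocation (West Terminal): West Terminal becomes $24,070.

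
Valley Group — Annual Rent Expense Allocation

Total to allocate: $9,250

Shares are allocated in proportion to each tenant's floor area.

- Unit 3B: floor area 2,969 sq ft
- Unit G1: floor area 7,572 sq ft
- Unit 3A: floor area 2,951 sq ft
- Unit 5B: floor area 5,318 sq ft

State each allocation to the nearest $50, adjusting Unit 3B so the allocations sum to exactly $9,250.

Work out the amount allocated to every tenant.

Unit 3B: $1,500 | Unit G1: $3,700 | Unit 3A: $1,450 | Unit 5B: $2,600

Total floor area = 18,810.
Unrounded shares: Unit 3B 2,969/18,810 × $9,250 = 1,460.03; Unit G1 7,572/18,810 × $9,250 = 3,723.60; Unit 3A 2,951/18,810 × $9,250 = 1,451.18; Unit 5B 5,318/18,810 × $9,250 = 2,615.18.
After rounding ($50): Unit 3B $1,450; Unit G1 $3,700; Unit 3A $1,450; Unit 5B $2,600. Sum = $9,200.
Difference $9,250 − $9,200 = +$50 applied to Unit 3B: Unit 3B becomes $1,500.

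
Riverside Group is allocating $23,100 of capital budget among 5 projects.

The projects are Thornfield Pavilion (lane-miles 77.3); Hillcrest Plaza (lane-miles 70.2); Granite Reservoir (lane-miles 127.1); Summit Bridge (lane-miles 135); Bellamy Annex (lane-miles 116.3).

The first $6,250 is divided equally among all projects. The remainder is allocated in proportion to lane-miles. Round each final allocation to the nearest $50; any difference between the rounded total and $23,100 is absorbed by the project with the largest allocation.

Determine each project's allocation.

$6,250 shared equally gives $1,250 per project.
Remainder $16,850 by lane-miles (total 525.9): Thornfield Pavilion 2,476.72 → $2,500; Hillcrest Plaza 2,249.23 → $2,250; Granite Reservoir 4,072.32 → $4,050; Summit Bridge 4,325.44 → $4,350; Bellamy Annex 3,726.29 → $3,750.
Rounding difference −$50 on remainder applied to Summit Bridge.
Totals: Thornfield Pavilion $1,250 + $2,500 = $3,750; Hillcrest Plaza $1,250 + $2,250 = $3,500; Granite Reservoir $1,250 + $4,050 = $5,300; Summit Bridge $1,250 + $4,300 = $5,550; Bellamy Annex $1,250 + $3,750 = $5,000.

Thornfield Pavilion: $3,750 | Hillcrest Plaza: $3,500 | Granite Reservoir: $5,300 | Summit Bridge: $5,550 | Bellamy Annex: $5,000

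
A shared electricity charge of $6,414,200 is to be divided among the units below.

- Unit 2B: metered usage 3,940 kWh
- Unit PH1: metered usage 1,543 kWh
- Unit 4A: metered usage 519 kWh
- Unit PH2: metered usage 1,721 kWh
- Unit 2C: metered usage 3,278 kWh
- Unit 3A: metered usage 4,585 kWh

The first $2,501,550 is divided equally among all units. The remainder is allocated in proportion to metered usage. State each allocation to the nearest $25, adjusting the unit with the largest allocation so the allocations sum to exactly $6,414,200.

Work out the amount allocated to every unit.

Unit 2B: $1,406,000; Unit PH1: $804,275; Unit 4A: $547,225; Unit PH2: $848,950; Unit 2C: $1,239,825; Unit 3A: $1,567,925

$2,501,550 shared equally gives $416,925 per unit.
Remainder $3,912,650 by metered usage (total 15,586): Unit 2B 989,082.57 → $989,075; Unit PH1 387,348.84 → $387,350; Unit 4A 130,287.78 → $130,300; Unit PH2 432,033.28 → $432,025; Unit 2C 822,896.62 → $822,900; Unit 3A 1,151,000.91 → $1,151,000.
Totals: Unit 2B $416,925 + $989,075 = $1,406,000; Unit PH1 $416,925 + $387,350 = $804,275; Unit 4A $416,925 + $130,300 = $547,225; Unit PH2 $416,925 + $432,025 = $848,950; Unit 2C $416,925 + $822,900 = $1,239,825; Unit 3A $416,925 + $1,151,000 = $1,567,925.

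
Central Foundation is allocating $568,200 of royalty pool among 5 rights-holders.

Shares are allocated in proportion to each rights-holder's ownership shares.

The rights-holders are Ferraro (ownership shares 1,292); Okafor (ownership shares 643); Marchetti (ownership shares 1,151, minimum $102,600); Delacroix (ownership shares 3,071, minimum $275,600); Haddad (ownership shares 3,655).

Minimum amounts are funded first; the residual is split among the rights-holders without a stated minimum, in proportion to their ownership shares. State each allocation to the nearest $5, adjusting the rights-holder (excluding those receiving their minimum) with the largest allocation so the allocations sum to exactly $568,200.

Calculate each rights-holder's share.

Guaranteed amounts: Marchetti $102,600; Delacroix $275,600. Balance $190,000.
Balance split over remaining ownership shares 5,590: Ferraro 43,914.13 → $43,915; Okafor 21,855.10 → $21,855; Haddad 124,230.77 → $124,230.

Ferraro: $43,915; Okafor: $21,855; Marchetti: $102,600; Delacroix: $275,600; Haddad: $124,230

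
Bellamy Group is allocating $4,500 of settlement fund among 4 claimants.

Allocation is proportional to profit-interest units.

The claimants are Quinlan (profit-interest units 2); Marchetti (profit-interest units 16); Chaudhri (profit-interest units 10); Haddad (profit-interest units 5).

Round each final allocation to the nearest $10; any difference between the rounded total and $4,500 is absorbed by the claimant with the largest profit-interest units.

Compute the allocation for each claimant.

Quinlan: $270 | Marchetti: $2,190 | Chaudhri: $1,360 | Haddad: $680

Total profit-interest units = 33.
Raw shares: Quinlan 2/33 × $4,500 = 272.73; Marchetti 16/33 × $4,500 = 2,181.82; Chaudhri 10/33 × $4,500 = 1,363.64; Haddad 5/33 × $4,500 = 681.82.
Rounded to nearest $10: Quinlan $270; Marchetti $2,180; Chaudhri $1,360; Haddad $680. Sum = $4,490.
Difference $4,500 − $4,490 = +$10 applied to largest profit-interest units (Marchetti): Marchetti becomes $2,190.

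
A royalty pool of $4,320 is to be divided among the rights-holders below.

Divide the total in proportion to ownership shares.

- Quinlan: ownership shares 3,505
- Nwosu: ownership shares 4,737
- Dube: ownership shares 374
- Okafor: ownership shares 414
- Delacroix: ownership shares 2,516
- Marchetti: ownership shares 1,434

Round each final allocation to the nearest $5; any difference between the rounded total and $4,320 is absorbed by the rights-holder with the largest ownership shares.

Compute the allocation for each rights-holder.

Quinlan: $1,165; Nwosu: $1,580; Dube: $125; Okafor: $140; Delacroix: $835; Marchetti: $475

Total ownership shares = 12,980.
Proportional shares: Quinlan 3,505/12,980 × $4,320 = 1,166.53; Nwosu 4,737/12,980 × $4,320 = 1,576.57; Dube 374/12,980 × $4,320 = 124.47; Okafor 414/12,980 × $4,320 = 137.79; Delacroix 2,516/12,980 × $4,320 = 837.37; Marchetti 1,434/12,980 × $4,320 = 477.26.
Rounded to nearest $5: Quinlan $1,165; Nwosu $1,575; Dube $125; Okafor $140; Delacroix $835; Marchetti $475. Sum = $4,315.
Difference $4,320 − $4,315 = +$5 applied to largest ownership shares (Nwosu): Nwosu becomes $1,580.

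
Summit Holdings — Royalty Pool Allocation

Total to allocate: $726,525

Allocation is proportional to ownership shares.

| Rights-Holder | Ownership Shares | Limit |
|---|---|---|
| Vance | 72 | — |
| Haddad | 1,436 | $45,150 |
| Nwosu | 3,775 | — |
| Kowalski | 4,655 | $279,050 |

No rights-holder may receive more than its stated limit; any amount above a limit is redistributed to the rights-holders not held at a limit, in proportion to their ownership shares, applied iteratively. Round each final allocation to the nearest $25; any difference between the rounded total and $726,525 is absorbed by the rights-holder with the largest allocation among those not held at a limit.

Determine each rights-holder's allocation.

Sum of ownership shares: 9,938.
Proportional shares (ignoring caps): Vance 5,263.61; Haddad 104,979.87; Nwosu 275,974.23; Kowalski 340,307.29.
Cap binds for Haddad ($45,150), Kowalski ($279,050); remaining pool $402,325 reallocated over remaining ownership shares 3,847.
Redistributed shares: Vance 7,529.87 → $7,525; Nwosu 394,795.13 → $394,800.

Vance: $7,525 · Haddad: $45,150 · Nwosu: $394,800 · Kowalski: $279,050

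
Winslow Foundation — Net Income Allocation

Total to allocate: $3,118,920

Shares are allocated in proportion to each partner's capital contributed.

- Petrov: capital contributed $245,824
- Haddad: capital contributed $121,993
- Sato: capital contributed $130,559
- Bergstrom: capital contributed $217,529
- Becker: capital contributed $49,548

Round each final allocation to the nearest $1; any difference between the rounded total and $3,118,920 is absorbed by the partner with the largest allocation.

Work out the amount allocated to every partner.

Total capital contributed = 765,453.
Pro-rata amounts: Petrov 245,824/765,453 × $3,118,920 = 1,001,636.14; Haddad 121,993/765,453 × $3,118,920 = 497,073.51; Sato 130,559/765,453 × $3,118,920 = 531,976.59; Bergstrom 217,529/765,453 × $3,118,920 = 886,345.14; Becker 49,548/765,453 × $3,118,920 = 201,888.62.
At nearest $1: Petrov $1,001,636; Haddad $497,074; Sato $531,977; Bergstrom $886,345; Becker $201,889. Sum = $3,118,921.
Difference $3,118,920 − $3,118,921 = −$1 applied to largest allocation (Petrov): Petrov becomes $1,001,635.

Petrov: $1,001,635; Haddad: $497,074; Sato: $531,977; Bergstrom: $886,345; Becker: $201,889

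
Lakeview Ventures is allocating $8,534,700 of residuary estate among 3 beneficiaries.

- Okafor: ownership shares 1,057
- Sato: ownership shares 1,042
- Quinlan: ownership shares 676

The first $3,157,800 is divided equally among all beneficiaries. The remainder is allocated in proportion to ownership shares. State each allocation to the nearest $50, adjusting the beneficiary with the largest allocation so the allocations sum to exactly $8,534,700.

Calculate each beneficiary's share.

Okafor: $3,100,650; Sato: $3,071,600; Quinlan: $2,362,450

$3,157,800 shared equally gives $1,052,600 per beneficiary.
Remainder $5,376,900 by ownership shares (total 2,775): Okafor 2,048,066.05 → $2,048,050; Sato 2,019,001.73 → $2,019,000; Quinlan 1,309,832.22 → $1,309,850.
Totals: Okafor $1,052,600 + $2,048,050 = $3,100,650; Sato $1,052,600 + $2,019,000 = $3,071,600; Quinlan $1,052,600 + $1,309,850 = $2,362,450.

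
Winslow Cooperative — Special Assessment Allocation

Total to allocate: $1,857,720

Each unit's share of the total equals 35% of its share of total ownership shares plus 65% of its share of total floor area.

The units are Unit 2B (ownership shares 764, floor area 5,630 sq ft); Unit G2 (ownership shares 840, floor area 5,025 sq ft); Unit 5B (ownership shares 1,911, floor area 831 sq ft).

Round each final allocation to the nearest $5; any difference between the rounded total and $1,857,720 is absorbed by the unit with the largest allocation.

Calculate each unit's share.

Unit 2B: $733,200 · Unit G2: $683,660 · Unit 5B: $440,860

Ownership shares total 3,515; floor area total 11,486.
Combined weights (35% ownership shares + 65% floor area): Unit 2B 0.3947; Unit G2 0.3680; Unit 5B 0.2373.
Proportional shares: Unit 2B 733,203.49; Unit G2 683,658.54; Unit 5B 440,857.97.
After rounding ($5): Unit 2B $733,205; Unit G2 $683,660; Unit 5B $440,860. Sum = $1,857,725.
Difference $1,857,720 − $1,857,725 = −$5 applied to largest allocation (Unit 2B): Unit 2B becomes $733,200.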